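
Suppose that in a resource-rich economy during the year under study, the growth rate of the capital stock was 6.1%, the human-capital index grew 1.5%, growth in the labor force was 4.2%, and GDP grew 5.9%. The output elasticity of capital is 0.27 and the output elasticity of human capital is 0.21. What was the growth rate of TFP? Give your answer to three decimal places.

TFP growth was 1.754%.

Labor's share = 1 − 0.27 − 0.21 = 0.52.
The capital stock: 0.27 × 6.1 = 1.647 pp.
The human-capital index: 0.21 × 1.5 = 0.315 pp.
The labor force: 0.52 × 4.2 = 2.184 pp.
TFP growth = 5.9 − 4.146 = 1.754%.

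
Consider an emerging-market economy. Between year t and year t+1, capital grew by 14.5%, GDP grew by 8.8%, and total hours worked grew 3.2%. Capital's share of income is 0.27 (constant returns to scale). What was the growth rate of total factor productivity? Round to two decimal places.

Labor's share = 1 − 0.27 = 0.73.
Capital: 0.27 × 14.5 = 3.915 pp.
Total hours worked: 0.73 × 3.2 = 2.336 pp.
TFP growth = 8.8 − 6.251 = 2.549%.

Total factor productivity grew 2.55%.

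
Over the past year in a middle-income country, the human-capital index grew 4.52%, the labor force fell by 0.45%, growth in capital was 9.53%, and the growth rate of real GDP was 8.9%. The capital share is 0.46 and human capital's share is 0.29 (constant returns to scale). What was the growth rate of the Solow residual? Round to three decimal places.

Labor's share = 1 − 0.46 − 0.29 = 0.25.
Capital: 0.46 × 9.53 = 4.3838 pp.
The human-capital index: 0.29 × 4.52 = 1.3108 pp.
The labor force: 0.25 × (-0.45) = -0.1125 pp.
TFP growth = 8.9 − 5.5821 = 3.3179%.

3.318%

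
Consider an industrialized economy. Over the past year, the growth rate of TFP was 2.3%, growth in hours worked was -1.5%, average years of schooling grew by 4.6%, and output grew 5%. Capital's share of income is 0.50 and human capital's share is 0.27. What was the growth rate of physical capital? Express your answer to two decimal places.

Physical capital growth was 3.61%.

Labor's share = 1 − 0.5 − 0.27 = 0.23.
gY = gA + 0.27×4.6 + 0.23×(-1.5) + 0.5×g.
0.5×g = 5 − 2.3 − 0.897 = 1.803.
g = 1.803 / 0.5 = 3.606%.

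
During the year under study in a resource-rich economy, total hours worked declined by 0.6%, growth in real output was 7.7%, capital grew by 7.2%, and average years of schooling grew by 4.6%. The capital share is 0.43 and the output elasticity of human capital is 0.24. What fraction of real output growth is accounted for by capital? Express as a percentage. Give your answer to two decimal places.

40.21%

Capital contributed 0.43 × 7.2 = 3.096 pp.
Share of growth = 3.096 / 7.7 × 100 = 40.2078%.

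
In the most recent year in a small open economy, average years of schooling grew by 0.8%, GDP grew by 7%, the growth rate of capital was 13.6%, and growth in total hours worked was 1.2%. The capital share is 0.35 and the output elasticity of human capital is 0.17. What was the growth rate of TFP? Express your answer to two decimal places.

TFP grew 1.53%.

Labor's share = 1 − 0.35 − 0.17 = 0.48.
Capital: 0.35 × 13.6 = 4.76 pp.
Average years of schooling: 0.17 × 0.8 = 0.136 pp.
Total hours worked: 0.48 × 1.2 = 0.576 pp.
TFP growth = 7 − 5.472 = 1.528%.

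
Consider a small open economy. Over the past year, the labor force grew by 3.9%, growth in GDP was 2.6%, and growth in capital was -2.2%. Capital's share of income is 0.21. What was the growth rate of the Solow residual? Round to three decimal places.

-0.019%

Labor's share = 1 − 0.21 = 0.79.
Capital: 0.21 × (-2.2) = -0.462 pp.
The labor force: 0.79 × 3.9 = 3.081 pp.
TFP growth = 2.6 − 2.619 = -0.019%.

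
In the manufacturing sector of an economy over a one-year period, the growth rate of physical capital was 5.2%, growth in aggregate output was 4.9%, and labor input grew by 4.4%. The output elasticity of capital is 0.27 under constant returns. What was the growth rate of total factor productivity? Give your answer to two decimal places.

Labor's share = 1 − 0.27 = 0.73.
Physical capital: 0.27 × 5.2 = 1.404 pp.
Labor input: 0.73 × 4.4 = 3.212 pp.
TFP growth = 4.9 − 4.616 = 0.284%.

0.28%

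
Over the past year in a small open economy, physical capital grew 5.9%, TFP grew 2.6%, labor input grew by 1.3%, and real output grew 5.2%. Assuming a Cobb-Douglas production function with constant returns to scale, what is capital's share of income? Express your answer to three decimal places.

Capital's share of income is 0.283.

gY = gA + α·gK + (1−α)·gL, so gY − gA − gL = α(gK − gL).
5.2 − 2.6 − 1.3 = α × (5.9 − 1.3).
1.3 = 4.6 α, so α = 0.28261.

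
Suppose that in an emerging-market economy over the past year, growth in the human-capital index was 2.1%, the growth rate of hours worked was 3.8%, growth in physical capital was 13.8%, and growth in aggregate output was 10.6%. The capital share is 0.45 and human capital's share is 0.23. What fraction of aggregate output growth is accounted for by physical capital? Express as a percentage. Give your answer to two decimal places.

Physical capital accounted for 58.58% of growth.

Physical capital contributed 0.45 × 13.8 = 6.21 pp.
Share of growth = 6.21 / 10.6 × 100 = 58.5849%.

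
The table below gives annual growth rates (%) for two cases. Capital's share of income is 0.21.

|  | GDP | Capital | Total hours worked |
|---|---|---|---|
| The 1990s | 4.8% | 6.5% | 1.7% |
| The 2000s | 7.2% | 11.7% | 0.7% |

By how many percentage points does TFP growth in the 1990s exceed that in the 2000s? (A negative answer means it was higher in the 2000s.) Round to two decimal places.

-2.10 percentage points

Labor's share = 1 − 0.21 = 0.79.
The 1990s: TFP = 4.8 − 1.365 − 1.343 = 2.092%.
The 2000s: TFP = 7.2 − 2.457 − 0.553 = 4.19%.
Difference = 2.092 − (4.19) = -2.098 pp.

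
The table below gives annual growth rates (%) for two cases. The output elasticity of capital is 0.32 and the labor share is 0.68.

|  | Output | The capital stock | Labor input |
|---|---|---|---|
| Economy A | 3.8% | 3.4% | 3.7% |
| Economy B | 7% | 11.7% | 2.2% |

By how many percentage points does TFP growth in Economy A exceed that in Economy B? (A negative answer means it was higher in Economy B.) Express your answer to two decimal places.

Labor's share = 1 − 0.32 = 0.68.
Economy A: TFP = 3.8 − 1.088 − 2.516 = 0.196%.
Economy B: TFP = 7 − 3.744 − 1.496 = 1.76%.
Difference = 0.196 − (1.76) = -1.564 pp.

-1.56 percentage points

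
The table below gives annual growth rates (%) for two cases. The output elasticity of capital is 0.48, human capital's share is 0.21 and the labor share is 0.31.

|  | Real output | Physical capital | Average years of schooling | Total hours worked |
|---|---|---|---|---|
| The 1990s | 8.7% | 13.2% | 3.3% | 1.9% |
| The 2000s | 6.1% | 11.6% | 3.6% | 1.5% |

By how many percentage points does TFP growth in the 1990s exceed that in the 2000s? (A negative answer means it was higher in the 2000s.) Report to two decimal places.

Labor's share = 1 − 0.48 − 0.21 = 0.31.
The 1990s: TFP = 8.7 − 6.336 − 0.693 − 0.589 = 1.082%.
The 2000s: TFP = 6.1 − 5.568 − 0.756 − 0.465 = -0.689%.
Difference = 1.082 − (-0.689) = 1.771 pp.

1.77 percentage points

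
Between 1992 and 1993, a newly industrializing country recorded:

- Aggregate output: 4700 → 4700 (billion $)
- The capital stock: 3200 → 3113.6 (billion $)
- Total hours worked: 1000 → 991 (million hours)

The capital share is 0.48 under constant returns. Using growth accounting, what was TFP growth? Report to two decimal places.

Aggregate output growth = (4700 − 4700) / 4700 = 0%.
The capital stock growth = (3113.6 − 3200) / 3200 = -2.7%.
Total hours worked growth = (991 − 1000) / 1000 = -0.9%.
Labor's share = 1 − 0.48 = 0.52.
The capital stock: 0.48 × (-2.7) = -1.296 pp.
Total hours worked: 0.52 × (-0.9) = -0.468 pp.
TFP growth = 0 + 1.764 = 1.764%.

1.76%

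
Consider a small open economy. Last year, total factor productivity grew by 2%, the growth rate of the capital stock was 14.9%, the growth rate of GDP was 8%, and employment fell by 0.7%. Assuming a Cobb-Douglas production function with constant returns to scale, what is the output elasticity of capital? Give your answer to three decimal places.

The output elasticity of capital is 0.429.

gY = gA + α·gK + (1−α)·gL, so gY − gA − gL = α(gK − gL).
8 − 2 + 0.7 = α × (14.9 − (-0.7)).
6.7 = 15.6 α, so α = 0.42949.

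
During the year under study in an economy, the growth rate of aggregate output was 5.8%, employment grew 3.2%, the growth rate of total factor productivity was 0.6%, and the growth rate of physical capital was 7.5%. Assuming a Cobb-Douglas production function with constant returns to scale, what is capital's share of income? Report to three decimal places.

Capital's share of income is 0.465.

gY = gA + α·gK + (1−α)·gL, so gY − gA − gL = α(gK − gL).
5.8 − 0.6 − 3.2 = α × (7.5 − 3.2).
2 = 4.3 α, so α = 0.46512.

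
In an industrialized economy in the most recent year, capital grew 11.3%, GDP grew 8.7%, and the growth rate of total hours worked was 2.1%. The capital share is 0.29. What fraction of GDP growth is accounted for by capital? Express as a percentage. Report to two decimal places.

37.67%

Capital contributed 0.29 × 11.3 = 3.277 pp.
Share of growth = 3.277 / 8.7 × 100 = 37.6667%.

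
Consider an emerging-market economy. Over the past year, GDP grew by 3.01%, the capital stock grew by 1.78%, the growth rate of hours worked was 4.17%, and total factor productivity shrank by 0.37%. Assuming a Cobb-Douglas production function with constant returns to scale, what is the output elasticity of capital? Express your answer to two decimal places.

gY = gA + α·gK + (1−α)·gL, so gY − gA − gL = α(gK − gL).
3.01 + 0.37 − 4.17 = α × (1.78 − 4.17).
-0.79 = -2.39 α, so α = 0.3305.

The output elasticity of capital is 0.33.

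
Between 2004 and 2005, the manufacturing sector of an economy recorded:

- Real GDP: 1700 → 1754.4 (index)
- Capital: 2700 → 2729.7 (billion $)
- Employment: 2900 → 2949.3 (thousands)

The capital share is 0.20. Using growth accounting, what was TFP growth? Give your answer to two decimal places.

1.62%

Real GDP growth = (1754.4 − 1700) / 1700 = 3.2%.
Capital growth = (2729.7 − 2700) / 2700 = 1.1%.
Employment growth = (2949.3 − 2900) / 2900 = 1.7%.
Labor's share = 1 − 0.2 = 0.8.
Capital: 0.2 × 1.1 = 0.22 pp.
Employment: 0.8 × 1.7 = 1.36 pp.
TFP growth = 3.2 − 1.58 = 1.62%.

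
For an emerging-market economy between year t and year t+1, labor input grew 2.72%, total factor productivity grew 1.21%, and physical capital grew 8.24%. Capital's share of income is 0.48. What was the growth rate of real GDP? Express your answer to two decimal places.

Labor's share = 1 − 0.48 = 0.52.
Physical capital: 0.48 × 8.24 = 3.9552 pp.
Labor input: 0.52 × 2.72 = 1.4144 pp.
Output growth = 1.21 + 5.3696 = 6.5796%.

Real GDP growth was 6.58%.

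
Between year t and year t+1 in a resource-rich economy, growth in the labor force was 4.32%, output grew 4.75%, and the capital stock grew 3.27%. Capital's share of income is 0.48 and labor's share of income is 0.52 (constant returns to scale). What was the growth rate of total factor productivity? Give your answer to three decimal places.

Labor's share = 1 − 0.48 = 0.52.
The capital stock: 0.48 × 3.27 = 1.5696 pp.
The labor force: 0.52 × 4.32 = 2.2464 pp.
TFP growth = 4.75 − 3.816 = 0.934%.

0.934%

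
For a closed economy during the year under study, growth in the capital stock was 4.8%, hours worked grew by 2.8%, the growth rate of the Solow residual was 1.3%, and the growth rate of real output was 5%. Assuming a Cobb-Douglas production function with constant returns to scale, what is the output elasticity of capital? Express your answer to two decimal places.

gY = gA + α·gK + (1−α)·gL, so gY − gA − gL = α(gK − gL).
5 − 1.3 − 2.8 = α × (4.8 − 2.8).
0.9 = 2 α, so α = 0.45.

α = 0.45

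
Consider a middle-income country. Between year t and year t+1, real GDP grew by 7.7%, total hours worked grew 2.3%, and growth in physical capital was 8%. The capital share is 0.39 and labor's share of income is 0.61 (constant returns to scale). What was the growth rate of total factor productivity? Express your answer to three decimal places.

Labor's share = 1 − 0.39 = 0.61.
Physical capital: 0.39 × 8 = 3.12 pp.
Total hours worked: 0.61 × 2.3 = 1.403 pp.
TFP growth = 7.7 − 4.523 = 3.177%.

Total factor productivity grew 3.177%.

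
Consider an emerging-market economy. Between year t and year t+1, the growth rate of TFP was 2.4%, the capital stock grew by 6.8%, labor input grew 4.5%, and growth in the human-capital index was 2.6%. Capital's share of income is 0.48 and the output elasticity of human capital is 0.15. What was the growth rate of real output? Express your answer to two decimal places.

Labor's share = 1 − 0.48 − 0.15 = 0.37.
The capital stock: 0.48 × 6.8 = 3.264 pp.
The human-capital index: 0.15 × 2.6 = 0.39 pp.
Labor input: 0.37 × 4.5 = 1.665 pp.
Output growth = 2.4 + 5.319 = 7.719%.

7.72%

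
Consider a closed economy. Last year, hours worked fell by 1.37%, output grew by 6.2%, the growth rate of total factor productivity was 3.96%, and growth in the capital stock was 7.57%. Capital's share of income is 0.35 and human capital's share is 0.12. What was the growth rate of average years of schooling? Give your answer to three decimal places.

2.638%

Labor's share = 1 − 0.35 − 0.12 = 0.53.
gY = gA + 0.35×7.57 + 0.53×(-1.37) + 0.12×g.
0.12×g = 6.2 − 3.96 − 1.9234 = 0.3166.
g = 0.3166 / 0.12 = 2.63833%.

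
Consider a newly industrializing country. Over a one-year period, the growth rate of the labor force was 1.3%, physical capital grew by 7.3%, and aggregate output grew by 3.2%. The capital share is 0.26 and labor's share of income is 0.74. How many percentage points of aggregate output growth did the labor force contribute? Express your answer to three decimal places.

0.962 percentage points

Labor's share = 1 − 0.26 = 0.74.
Contribution = share × growth = 0.74 × 1.3 = 0.962 pp.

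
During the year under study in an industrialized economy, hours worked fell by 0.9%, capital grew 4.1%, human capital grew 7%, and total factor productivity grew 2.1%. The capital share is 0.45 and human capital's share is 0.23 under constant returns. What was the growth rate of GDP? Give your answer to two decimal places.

5.27%

Labor's share = 1 − 0.45 − 0.23 = 0.32.
Capital: 0.45 × 4.1 = 1.845 pp.
Human capital: 0.23 × 7 = 1.61 pp.
Hours worked: 0.32 × (-0.9) = -0.288 pp.
Output growth = 2.1 + 3.167 = 5.267%.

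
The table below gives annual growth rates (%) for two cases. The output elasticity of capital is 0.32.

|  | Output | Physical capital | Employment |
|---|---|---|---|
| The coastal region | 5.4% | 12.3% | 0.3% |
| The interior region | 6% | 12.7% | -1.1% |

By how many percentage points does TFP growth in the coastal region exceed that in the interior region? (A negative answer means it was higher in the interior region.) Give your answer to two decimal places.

-1.42 percentage points

Labor's share = 1 − 0.32 = 0.68.
The coastal region: TFP = 5.4 − 3.936 − 0.204 = 1.26%.
The interior region: TFP = 6 − 4.064 + 0.748 = 2.684%.
Difference = 1.26 − (2.684) = -1.424 pp.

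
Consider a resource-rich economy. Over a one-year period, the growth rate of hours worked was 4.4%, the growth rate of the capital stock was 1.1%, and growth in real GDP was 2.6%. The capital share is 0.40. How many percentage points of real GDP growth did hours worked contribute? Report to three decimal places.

2.640

Labor's share = 1 − 0.4 = 0.6.
Contribution = share × growth = 0.6 × 4.4 = 2.64 pp.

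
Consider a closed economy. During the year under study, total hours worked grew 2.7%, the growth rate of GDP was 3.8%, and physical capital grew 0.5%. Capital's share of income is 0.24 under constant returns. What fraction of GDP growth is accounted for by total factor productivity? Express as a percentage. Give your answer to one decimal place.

Labor's share = 1 − 0.24 = 0.76.
Physical capital: 0.24 × 0.5 = 0.12 pp.
Total hours worked: 0.76 × 2.7 = 2.052 pp.
TFP growth = 3.8 − 2.172 = 1.628%.
TFP share of growth = 1.628 / 3.8 × 100 = 42.842%.

42.8%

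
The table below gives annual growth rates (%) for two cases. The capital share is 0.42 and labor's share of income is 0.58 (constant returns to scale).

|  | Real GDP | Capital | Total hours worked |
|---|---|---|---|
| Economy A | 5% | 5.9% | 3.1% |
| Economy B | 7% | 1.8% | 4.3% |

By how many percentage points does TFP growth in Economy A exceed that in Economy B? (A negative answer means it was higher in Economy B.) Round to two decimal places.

-3.03 percentage points

Labor's share = 1 − 0.42 = 0.58.
Economy A: TFP = 5 − 2.478 − 1.798 = 0.724%.
Economy B: TFP = 7 − 0.756 − 2.494 = 3.75%.
Difference = 0.724 − (3.75) = -3.026 pp.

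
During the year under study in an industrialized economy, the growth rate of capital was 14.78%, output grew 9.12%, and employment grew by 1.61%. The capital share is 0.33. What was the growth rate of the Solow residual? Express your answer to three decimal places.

3.164%

Labor's share = 1 − 0.33 = 0.67.
Capital: 0.33 × 14.78 = 4.8774 pp.
Employment: 0.67 × 1.61 = 1.0787 pp.
TFP growth = 9.12 − 5.9561 = 3.1639%.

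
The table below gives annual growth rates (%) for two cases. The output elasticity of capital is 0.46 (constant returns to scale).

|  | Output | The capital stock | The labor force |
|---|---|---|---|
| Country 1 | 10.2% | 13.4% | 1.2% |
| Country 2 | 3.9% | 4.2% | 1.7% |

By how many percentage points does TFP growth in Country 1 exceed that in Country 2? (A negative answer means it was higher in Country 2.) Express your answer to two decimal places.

2.34 percentage points

Labor's share = 1 − 0.46 = 0.54.
Country 1: TFP = 10.2 − 6.164 − 0.648 = 3.388%.
Country 2: TFP = 3.9 − 1.932 − 0.918 = 1.05%.
Difference = 3.388 − (1.05) = 2.338 pp.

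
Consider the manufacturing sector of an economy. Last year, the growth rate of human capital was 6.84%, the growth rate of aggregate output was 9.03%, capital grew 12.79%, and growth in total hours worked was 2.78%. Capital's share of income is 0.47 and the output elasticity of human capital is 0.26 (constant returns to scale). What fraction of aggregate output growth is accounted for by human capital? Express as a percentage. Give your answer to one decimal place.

Human capital contributed 0.26 × 6.84 = 1.7784 pp.
Share of growth = 1.7784 / 9.03 × 100 = 19.694%.

Human capital accounted for 19.7% of growth.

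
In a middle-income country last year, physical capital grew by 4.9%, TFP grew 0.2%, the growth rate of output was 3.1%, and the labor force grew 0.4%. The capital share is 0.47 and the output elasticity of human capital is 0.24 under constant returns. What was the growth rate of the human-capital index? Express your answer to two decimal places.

The human-capital index growth was 2.00%.

Labor's share = 1 − 0.47 − 0.24 = 0.29.
gY = gA + 0.47×4.9 + 0.29×0.4 + 0.24×g.
0.24×g = 3.1 − 0.2 − 2.419 = 0.481.
g = 0.481 / 0.24 = 2.0042%.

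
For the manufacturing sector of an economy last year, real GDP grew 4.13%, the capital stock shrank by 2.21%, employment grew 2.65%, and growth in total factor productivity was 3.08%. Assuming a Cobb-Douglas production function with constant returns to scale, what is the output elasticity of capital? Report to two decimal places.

gY = gA + α·gK + (1−α)·gL, so gY − gA − gL = α(gK − gL).
4.13 − 3.08 − 2.65 = α × (-2.21 − 2.65).
-1.6 = -4.86 α, so α = 0.3292.

α = 0.33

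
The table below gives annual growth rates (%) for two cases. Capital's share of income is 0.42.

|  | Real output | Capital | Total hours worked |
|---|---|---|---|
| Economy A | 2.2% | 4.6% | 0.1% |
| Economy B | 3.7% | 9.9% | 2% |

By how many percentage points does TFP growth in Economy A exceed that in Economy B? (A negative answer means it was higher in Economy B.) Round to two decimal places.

1.83 percentage points

Labor's share = 1 − 0.42 = 0.58.
Economy A: TFP = 2.2 − 1.932 − 0.058 = 0.21%.
Economy B: TFP = 3.7 − 4.158 − 1.16 = -1.618%.
Difference = 0.21 − (-1.618) = 1.828 pp.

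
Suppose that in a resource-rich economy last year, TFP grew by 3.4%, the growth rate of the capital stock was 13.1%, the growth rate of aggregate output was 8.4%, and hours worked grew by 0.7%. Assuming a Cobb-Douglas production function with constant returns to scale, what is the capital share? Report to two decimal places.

α = 0.35

gY = gA + α·gK + (1−α)·gL, so gY − gA − gL = α(gK − gL).
8.4 − 3.4 − 0.7 = α × (13.1 − 0.7).
4.3 = 12.4 α, so α = 0.3468.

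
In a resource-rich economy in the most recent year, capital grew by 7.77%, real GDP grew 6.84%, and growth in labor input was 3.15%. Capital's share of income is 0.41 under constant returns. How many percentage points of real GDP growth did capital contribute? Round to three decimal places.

3.186

Contribution = share × growth = 0.41 × 7.77 = 3.1857 pp.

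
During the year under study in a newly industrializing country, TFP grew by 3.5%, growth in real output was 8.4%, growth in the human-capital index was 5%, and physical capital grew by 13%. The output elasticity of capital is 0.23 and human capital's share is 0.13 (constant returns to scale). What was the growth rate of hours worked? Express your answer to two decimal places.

1.97%

Labor's share = 1 − 0.23 − 0.13 = 0.64.
gY = gA + 0.23×13 + 0.13×5 + 0.64×g.
0.64×g = 8.4 − 3.5 − 3.64 = 1.26.
g = 1.26 / 0.64 = 1.9688%.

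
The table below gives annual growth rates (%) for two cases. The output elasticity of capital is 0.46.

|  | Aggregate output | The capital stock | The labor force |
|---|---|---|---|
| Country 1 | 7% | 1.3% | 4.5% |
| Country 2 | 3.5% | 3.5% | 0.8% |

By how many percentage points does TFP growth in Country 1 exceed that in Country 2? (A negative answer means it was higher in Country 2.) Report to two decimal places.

Labor's share = 1 − 0.46 = 0.54.
Country 1: TFP = 7 − 0.598 − 2.43 = 3.972%.
Country 2: TFP = 3.5 − 1.61 − 0.432 = 1.458%.
Difference = 3.972 − (1.458) = 2.514 pp.

2.51 percentage points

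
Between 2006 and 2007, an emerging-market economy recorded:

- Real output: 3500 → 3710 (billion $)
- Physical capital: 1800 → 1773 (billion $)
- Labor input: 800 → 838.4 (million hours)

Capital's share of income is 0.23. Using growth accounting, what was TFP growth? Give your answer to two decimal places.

Real output growth = (3710 − 3500) / 3500 = 6%.
Physical capital growth = (1773 − 1800) / 1800 = -1.5%.
Labor input growth = (838.4 − 800) / 800 = 4.8%.
Labor's share = 1 − 0.23 = 0.77.
Physical capital: 0.23 × (-1.5) = -0.345 pp.
Labor input: 0.77 × 4.8 = 3.696 pp.
TFP growth = 6 − 3.351 = 2.649%.

2.65%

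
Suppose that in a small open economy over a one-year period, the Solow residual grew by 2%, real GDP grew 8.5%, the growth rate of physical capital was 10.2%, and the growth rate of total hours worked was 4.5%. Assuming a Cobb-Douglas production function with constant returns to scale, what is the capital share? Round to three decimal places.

The capital share is 0.351.

gY = gA + α·gK + (1−α)·gL, so gY − gA − gL = α(gK − gL).
8.5 − 2 − 4.5 = α × (10.2 − 4.5).
2 = 5.7 α, so α = 0.35088.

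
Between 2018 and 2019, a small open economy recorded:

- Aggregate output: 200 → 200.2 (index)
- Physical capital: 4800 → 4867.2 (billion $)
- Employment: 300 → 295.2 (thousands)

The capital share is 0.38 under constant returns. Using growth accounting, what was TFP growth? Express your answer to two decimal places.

Aggregate output growth = (200.2 − 200) / 200 = 0.1%.
Physical capital growth = (4867.2 − 4800) / 4800 = 1.4%.
Employment growth = (295.2 − 300) / 300 = -1.6%.
Labor's share = 1 − 0.38 = 0.62.
Physical capital: 0.38 × 1.4 = 0.532 pp.
Employment: 0.62 × (-1.6) = -0.992 pp.
TFP growth = 0.1 + 0.46 = 0.56%.

0.56%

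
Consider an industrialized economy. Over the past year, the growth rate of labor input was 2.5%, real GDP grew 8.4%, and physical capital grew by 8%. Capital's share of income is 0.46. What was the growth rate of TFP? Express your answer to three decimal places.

3.370%

Labor's share = 1 − 0.46 = 0.54.
Physical capital: 0.46 × 8 = 3.68 pp.
Labor input: 0.54 × 2.5 = 1.35 pp.
TFP growth = 8.4 − 5.03 = 3.37%.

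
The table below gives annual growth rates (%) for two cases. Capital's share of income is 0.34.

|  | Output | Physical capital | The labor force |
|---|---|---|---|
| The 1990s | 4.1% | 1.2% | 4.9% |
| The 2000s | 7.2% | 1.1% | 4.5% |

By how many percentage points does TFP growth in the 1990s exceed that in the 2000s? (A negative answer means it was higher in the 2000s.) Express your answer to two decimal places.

Labor's share = 1 − 0.34 = 0.66.
The 1990s: TFP = 4.1 − 0.408 − 3.234 = 0.458%.
The 2000s: TFP = 7.2 − 0.374 − 2.97 = 3.856%.
Difference = 0.458 − (3.856) = -3.398 pp.

-3.40 percentage points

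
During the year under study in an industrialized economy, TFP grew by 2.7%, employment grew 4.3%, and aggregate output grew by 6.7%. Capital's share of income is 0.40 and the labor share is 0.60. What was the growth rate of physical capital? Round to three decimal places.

3.550%

Labor's share = 1 − 0.4 = 0.6.
gY = gA + 0.6×4.3 + 0.4×g.
0.4×g = 6.7 − 2.7 − 2.58 = 1.42.
g = 1.42 / 0.4 = 3.55%.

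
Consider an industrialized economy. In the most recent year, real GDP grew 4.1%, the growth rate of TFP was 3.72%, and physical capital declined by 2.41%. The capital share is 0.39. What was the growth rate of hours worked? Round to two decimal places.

Hours worked growth was 2.16%.

Labor's share = 1 − 0.39 = 0.61.
gY = gA + 0.39×(-2.41) + 0.61×g.
0.61×g = 4.1 − 3.72 + 0.9399 = 1.3199.
g = 1.3199 / 0.61 = 2.1638%.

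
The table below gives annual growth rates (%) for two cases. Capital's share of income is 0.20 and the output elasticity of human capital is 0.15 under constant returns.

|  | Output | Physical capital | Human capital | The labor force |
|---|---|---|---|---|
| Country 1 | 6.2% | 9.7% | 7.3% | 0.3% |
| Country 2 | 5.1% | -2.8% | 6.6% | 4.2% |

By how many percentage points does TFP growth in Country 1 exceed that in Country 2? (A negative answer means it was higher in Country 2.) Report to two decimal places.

1.03 percentage points

Labor's share = 1 − 0.2 − 0.15 = 0.65.
Country 1: TFP = 6.2 − 1.94 − 1.095 − 0.195 = 2.97%.
Country 2: TFP = 5.1 + 0.56 − 0.99 − 2.73 = 1.94%.
Difference = 2.97 − (1.94) = 1.03 pp.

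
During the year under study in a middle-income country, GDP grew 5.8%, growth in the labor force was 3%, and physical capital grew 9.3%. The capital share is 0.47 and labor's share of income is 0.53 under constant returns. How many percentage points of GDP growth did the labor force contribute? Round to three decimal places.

1.590 percentage points

Labor's share = 1 − 0.47 = 0.53.
Contribution = share × growth = 0.53 × 3 = 1.59 pp.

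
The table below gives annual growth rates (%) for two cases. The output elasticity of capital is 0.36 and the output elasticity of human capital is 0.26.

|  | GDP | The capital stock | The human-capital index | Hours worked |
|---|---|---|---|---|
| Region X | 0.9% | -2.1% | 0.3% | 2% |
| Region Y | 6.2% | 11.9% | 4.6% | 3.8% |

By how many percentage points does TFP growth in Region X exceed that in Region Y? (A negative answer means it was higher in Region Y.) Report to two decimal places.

Labor's share = 1 − 0.36 − 0.26 = 0.38.
Region X: TFP = 0.9 + 0.756 − 0.078 − 0.76 = 0.818%.
Region Y: TFP = 6.2 − 4.284 − 1.196 − 1.444 = -0.724%.
Difference = 0.818 − (-0.724) = 1.542 pp.

1.54 percentage points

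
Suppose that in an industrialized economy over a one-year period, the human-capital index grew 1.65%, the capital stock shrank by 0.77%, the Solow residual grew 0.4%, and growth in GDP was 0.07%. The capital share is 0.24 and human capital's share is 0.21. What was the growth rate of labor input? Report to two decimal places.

-0.89%

Labor's share = 1 − 0.24 − 0.21 = 0.55.
gY = gA + 0.24×(-0.77) + 0.21×1.65 + 0.55×g.
0.55×g = 0.07 − 0.4 − 0.1617 = -0.4917.
g = -0.4917 / 0.55 = -0.894%.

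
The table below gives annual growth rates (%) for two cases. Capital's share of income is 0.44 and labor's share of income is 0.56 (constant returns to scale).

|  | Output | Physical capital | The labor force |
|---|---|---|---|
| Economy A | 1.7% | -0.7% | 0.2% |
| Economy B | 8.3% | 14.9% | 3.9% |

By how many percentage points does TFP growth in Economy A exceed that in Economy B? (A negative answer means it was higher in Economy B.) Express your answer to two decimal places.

Labor's share = 1 − 0.44 = 0.56.
Economy A: TFP = 1.7 + 0.308 − 0.112 = 1.896%.
Economy B: TFP = 8.3 − 6.556 − 2.184 = -0.44%.
Difference = 1.896 − (-0.44) = 2.336 pp.

2.34 percentage points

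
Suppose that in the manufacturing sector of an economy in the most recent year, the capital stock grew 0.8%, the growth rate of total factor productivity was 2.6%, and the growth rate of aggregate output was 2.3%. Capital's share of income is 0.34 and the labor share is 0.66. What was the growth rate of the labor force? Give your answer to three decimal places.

-0.867%

Labor's share = 1 − 0.34 = 0.66.
gY = gA + 0.34×0.8 + 0.66×g.
0.66×g = 2.3 − 2.6 − 0.272 = -0.572.
g = -0.572 / 0.66 = -0.86667%.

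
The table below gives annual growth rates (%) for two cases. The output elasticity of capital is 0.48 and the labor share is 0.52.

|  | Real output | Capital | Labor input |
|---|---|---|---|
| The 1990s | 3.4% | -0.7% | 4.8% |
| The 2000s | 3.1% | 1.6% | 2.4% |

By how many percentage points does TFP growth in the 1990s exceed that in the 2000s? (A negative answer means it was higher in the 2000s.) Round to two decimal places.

0.16 percentage points

Labor's share = 1 − 0.48 = 0.52.
The 1990s: TFP = 3.4 + 0.336 − 2.496 = 1.24%.
The 2000s: TFP = 3.1 − 0.768 − 1.248 = 1.084%.
Difference = 1.24 − (1.084) = 0.156 pp.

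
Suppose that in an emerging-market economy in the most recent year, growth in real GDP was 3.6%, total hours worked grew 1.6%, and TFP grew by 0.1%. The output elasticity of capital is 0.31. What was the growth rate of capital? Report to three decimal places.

7.729%

Labor's share = 1 − 0.31 = 0.69.
gY = gA + 0.69×1.6 + 0.31×g.
0.31×g = 3.6 − 0.1 − 1.104 = 2.396.
g = 2.396 / 0.31 = 7.72903%.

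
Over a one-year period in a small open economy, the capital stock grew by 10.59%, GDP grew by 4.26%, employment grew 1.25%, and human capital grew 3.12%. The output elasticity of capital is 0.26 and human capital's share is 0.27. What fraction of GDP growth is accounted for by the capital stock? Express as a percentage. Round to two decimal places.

The capital stock contributed 0.26 × 10.59 = 2.7534 pp.
Share of growth = 2.7534 / 4.26 × 100 = 64.6338%.

The capital stock accounted for 64.63% of growth.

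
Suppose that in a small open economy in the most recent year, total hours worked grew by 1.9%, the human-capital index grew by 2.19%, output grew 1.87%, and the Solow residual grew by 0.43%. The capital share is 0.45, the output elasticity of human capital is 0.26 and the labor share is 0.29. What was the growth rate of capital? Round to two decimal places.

Labor's share = 1 − 0.45 − 0.26 = 0.29.
gY = gA + 0.26×2.19 + 0.29×1.9 + 0.45×g.
0.45×g = 1.87 − 0.43 − 1.1204 = 0.3196.
g = 0.3196 / 0.45 = 0.7102%.

0.71%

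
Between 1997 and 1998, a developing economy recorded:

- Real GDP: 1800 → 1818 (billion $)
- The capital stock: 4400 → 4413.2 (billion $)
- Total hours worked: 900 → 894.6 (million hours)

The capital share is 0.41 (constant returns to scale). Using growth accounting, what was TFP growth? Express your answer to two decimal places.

Real GDP growth = (1818 − 1800) / 1800 = 1%.
The capital stock growth = (4413.2 − 4400) / 4400 = 0.3%.
Total hours worked growth = (894.6 − 900) / 900 = -0.6%.
Labor's share = 1 − 0.41 = 0.59.
The capital stock: 0.41 × 0.3 = 0.123 pp.
Total hours worked: 0.59 × (-0.6) = -0.354 pp.
TFP growth = 1 + 0.231 = 1.231%.

1.23%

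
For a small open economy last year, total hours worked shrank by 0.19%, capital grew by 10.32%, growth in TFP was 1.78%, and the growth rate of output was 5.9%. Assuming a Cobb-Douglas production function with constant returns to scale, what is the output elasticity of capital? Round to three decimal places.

0.410

gY = gA + α·gK + (1−α)·gL, so gY − gA − gL = α(gK − gL).
5.9 − 1.78 + 0.19 = α × (10.32 − (-0.19)).
4.31 = 10.51 α, so α = 0.41009.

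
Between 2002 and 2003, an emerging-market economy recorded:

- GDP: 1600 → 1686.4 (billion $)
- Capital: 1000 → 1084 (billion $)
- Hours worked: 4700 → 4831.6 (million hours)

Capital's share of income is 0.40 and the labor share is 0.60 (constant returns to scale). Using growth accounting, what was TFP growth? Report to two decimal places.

0.36%

GDP growth = (1686.4 − 1600) / 1600 = 5.4%.
Capital growth = (1084 − 1000) / 1000 = 8.4%.
Hours worked growth = (4831.6 − 4700) / 4700 = 2.8%.
Labor's share = 1 − 0.4 = 0.6.
Capital: 0.4 × 8.4 = 3.36 pp.
Hours worked: 0.6 × 2.8 = 1.68 pp.
TFP growth = 5.4 − 5.04 = 0.36%.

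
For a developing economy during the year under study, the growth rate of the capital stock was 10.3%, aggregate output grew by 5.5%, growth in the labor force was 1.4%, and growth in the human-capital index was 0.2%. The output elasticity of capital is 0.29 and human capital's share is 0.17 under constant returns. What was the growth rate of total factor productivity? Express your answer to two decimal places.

Labor's share = 1 − 0.29 − 0.17 = 0.54.
The capital stock: 0.29 × 10.3 = 2.987 pp.
The human-capital index: 0.17 × 0.2 = 0.034 pp.
The labor force: 0.54 × 1.4 = 0.756 pp.
TFP growth = 5.5 − 3.777 = 1.723%.

1.72%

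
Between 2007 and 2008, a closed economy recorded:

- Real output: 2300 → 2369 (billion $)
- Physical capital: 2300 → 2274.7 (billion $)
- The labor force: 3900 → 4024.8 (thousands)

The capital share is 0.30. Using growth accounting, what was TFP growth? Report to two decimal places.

1.09%

Real output growth = (2369 − 2300) / 2300 = 3%.
Physical capital growth = (2274.7 − 2300) / 2300 = -1.1%.
The labor force growth = (4024.8 − 3900) / 3900 = 3.2%.
Labor's share = 1 − 0.3 = 0.7.
Physical capital: 0.3 × (-1.1) = -0.33 pp.
The labor force: 0.7 × 3.2 = 2.24 pp.
TFP growth = 3 − 1.91 = 1.09%.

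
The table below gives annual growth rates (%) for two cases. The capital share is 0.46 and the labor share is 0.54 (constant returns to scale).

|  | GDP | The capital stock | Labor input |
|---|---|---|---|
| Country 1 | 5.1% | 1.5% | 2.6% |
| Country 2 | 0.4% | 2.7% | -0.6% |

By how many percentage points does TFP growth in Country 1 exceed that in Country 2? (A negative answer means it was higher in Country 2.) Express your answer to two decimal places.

Labor's share = 1 − 0.46 = 0.54.
Country 1: TFP = 5.1 − 0.69 − 1.404 = 3.006%.
Country 2: TFP = 0.4 − 1.242 + 0.324 = -0.518%.
Difference = 3.006 − (-0.518) = 3.524 pp.

3.52 percentage points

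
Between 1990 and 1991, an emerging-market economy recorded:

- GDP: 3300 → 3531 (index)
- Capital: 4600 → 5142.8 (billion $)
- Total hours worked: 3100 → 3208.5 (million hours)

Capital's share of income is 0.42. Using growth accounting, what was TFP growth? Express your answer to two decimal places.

GDP growth = (3531 − 3300) / 3300 = 7%.
Capital growth = (5142.8 − 4600) / 4600 = 11.8%.
Total hours worked growth = (3208.5 − 3100) / 3100 = 3.5%.
Labor's share = 1 − 0.42 = 0.58.
Capital: 0.42 × 11.8 = 4.956 pp.
Total hours worked: 0.58 × 3.5 = 2.03 pp.
TFP growth = 7 − 6.986 = 0.014%.

TFP growth was 0.01%.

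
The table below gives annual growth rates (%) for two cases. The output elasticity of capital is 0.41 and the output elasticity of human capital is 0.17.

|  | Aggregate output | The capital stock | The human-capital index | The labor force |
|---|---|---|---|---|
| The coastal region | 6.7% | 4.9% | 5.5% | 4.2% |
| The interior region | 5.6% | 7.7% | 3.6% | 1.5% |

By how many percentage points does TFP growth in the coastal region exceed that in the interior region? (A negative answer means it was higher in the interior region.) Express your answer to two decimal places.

0.79 percentage points

Labor's share = 1 − 0.41 − 0.17 = 0.42.
The coastal region: TFP = 6.7 − 2.009 − 0.935 − 1.764 = 1.992%.
The interior region: TFP = 5.6 − 3.157 − 0.612 − 0.63 = 1.201%.
Difference = 1.992 − (1.201) = 0.791 pp.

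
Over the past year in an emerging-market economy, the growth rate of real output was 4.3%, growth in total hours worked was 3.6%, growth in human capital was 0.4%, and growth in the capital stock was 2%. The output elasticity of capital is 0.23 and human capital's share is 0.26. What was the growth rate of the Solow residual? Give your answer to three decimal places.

Labor's share = 1 − 0.23 − 0.26 = 0.51.
The capital stock: 0.23 × 2 = 0.46 pp.
Human capital: 0.26 × 0.4 = 0.104 pp.
Total hours worked: 0.51 × 3.6 = 1.836 pp.
TFP growth = 4.3 − 2.4 = 1.9%.

The Solow residual growth was 1.900%.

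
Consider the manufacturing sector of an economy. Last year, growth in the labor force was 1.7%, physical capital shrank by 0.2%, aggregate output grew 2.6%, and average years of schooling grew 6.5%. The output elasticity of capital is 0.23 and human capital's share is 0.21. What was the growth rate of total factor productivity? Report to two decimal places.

Labor's share = 1 − 0.23 − 0.21 = 0.56.
Physical capital: 0.23 × (-0.2) = -0.046 pp.
Average years of schooling: 0.21 × 6.5 = 1.365 pp.
The labor force: 0.56 × 1.7 = 0.952 pp.
TFP growth = 2.6 − 2.271 = 0.329%.

Total factor productivity grew 0.33%.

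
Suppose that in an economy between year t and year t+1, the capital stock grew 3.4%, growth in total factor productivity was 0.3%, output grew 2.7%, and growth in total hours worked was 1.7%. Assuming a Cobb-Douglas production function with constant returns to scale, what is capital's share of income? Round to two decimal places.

0.41

gY = gA + α·gK + (1−α)·gL, so gY − gA − gL = α(gK − gL).
2.7 − 0.3 − 1.7 = α × (3.4 − 1.7).
0.7 = 1.7 α, so α = 0.4118.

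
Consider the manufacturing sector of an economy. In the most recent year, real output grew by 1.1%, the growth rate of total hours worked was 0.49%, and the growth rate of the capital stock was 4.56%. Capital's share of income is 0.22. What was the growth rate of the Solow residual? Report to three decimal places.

-0.285%

Labor's share = 1 − 0.22 = 0.78.
The capital stock: 0.22 × 4.56 = 1.0032 pp.
Total hours worked: 0.78 × 0.49 = 0.3822 pp.
TFP growth = 1.1 − 1.3854 = -0.2854%.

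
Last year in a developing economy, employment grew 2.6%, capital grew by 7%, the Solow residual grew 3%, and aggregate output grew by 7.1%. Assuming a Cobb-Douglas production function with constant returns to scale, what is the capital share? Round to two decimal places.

0.34

gY = gA + α·gK + (1−α)·gL, so gY − gA − gL = α(gK − gL).
7.1 − 3 − 2.6 = α × (7 − 2.6).
1.5 = 4.4 α, so α = 0.3409.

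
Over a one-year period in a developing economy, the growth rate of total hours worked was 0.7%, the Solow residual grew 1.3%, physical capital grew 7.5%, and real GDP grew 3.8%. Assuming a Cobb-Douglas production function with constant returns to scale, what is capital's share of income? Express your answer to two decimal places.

gY = gA + α·gK + (1−α)·gL, so gY − gA − gL = α(gK − gL).
3.8 − 1.3 − 0.7 = α × (7.5 − 0.7).
1.8 = 6.8 α, so α = 0.2647.

0.26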